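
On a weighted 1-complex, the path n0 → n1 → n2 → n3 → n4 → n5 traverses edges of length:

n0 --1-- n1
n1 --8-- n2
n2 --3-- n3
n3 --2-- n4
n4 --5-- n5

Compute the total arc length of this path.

Arc length = 1 + 8 + 3 + 2 + 5 = 19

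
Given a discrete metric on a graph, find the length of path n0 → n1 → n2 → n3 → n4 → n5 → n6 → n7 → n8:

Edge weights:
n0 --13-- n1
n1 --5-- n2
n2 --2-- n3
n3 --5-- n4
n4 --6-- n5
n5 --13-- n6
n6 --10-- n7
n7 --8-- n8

Arc length = 13 + 5 + 2 + 5 + 6 + 13 + 10 + 8 = 62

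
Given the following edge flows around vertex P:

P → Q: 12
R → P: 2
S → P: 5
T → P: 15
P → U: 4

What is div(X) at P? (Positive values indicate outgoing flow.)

Divergence = sum of outgoing flows = 12 + (-2) + (-5) + (-15) + 4 = -6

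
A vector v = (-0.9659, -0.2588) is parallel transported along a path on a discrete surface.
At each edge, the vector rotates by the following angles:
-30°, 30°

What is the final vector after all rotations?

Total rotation: (-30°) + 30° = 0°. Final vector: (-0.9659, -0.2588)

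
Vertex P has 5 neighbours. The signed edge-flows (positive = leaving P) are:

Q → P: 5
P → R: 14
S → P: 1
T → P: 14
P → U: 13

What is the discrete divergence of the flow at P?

Divergence = sum of outgoing flows = (-5) + 14 + (-1) + (-14) + 13 = 7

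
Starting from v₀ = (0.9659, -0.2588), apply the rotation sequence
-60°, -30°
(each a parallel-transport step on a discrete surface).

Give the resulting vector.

Total rotation: (-60°) + (-30°) = -90°. Final vector: (-0.2588, -0.9659)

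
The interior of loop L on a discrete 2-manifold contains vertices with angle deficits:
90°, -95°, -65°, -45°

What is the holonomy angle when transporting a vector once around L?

Holonomy = total enclosed curvature = 90° + (-95°) + (-65°) + (-45°) = -115°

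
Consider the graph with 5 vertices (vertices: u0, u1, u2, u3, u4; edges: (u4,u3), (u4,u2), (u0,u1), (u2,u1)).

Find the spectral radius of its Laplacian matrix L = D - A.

Degrees: deg(u0) = 1, deg(u1) = 2, deg(u2) = 2, deg(u3) = 1, deg(u4) = 2.
L = D − A with rows/columns ordered (u0, u1, u2, u3, u4):
  [ 1, -1,  0,  0,  0]
  [-1,  2, -1,  0,  0]
  [ 0, -1,  2,  0, -1]
  [ 0,  0,  0,  1, -1]
  [ 0,  0, -1, -1,  2]
Characteristic polynomial: det(λI − L) = λ(λ² − 3λ + 1)(λ² − 5λ + 5).
Roots: λ = 0; (λ² − 3λ + 1) = 0 ⇒ λ = (3 ± √5)/2 ≈ 0.382, 2.618; (λ² − 5λ + 5) = 0 ⇒ λ = (5 ± √5)/2 ≈ 1.382, 3.618.
(Check: the roots sum (with multiplicity) to 8, matching trace L = Σdeg = 2·4 = 8.)
Laplacian eigenvalues: [0.0, 0.382, 1.382, 2.618, 3.618]. Largest eigenvalue (spectral radius) = 3.618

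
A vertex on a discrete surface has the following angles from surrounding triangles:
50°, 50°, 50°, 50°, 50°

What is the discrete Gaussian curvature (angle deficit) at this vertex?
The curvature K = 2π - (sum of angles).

Sum of angles = 250°. K = 360° - 250° = 110°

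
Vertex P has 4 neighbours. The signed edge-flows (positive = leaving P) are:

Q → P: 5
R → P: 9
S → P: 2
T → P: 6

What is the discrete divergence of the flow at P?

Divergence = sum of outgoing flows = (-5) + (-9) + (-2) + (-6) = -22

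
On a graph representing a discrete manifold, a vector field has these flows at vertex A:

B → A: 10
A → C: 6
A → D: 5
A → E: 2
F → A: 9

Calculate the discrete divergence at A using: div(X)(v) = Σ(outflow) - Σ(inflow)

Divergence = sum of outgoing flows = (-10) + 6 + 5 + 2 + (-9) = -6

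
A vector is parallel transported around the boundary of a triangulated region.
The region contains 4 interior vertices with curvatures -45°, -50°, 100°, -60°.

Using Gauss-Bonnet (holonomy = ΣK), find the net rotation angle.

Holonomy = total enclosed curvature = (-45°) + (-50°) + 100° + (-60°) = -55°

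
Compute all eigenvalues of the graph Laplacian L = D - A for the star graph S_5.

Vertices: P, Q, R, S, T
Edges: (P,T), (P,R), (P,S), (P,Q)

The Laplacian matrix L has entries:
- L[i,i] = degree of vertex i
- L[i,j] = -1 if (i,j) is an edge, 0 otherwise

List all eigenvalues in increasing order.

The star S_5 is the complete bipartite graph K_{1,4} (one hub of degree 4, 4 leaves of degree 1). The Laplacian spectrum of K_{p,q} is 0, p (multiplicity q−1), q (multiplicity p−1), p+q. With p = 1, q = 4: 0 once, 1 with multiplicity 3, and 5 once. (Check: trace L = sum of degrees = 8 = 3·1 + 5.)
Laplacian eigenvalues (increasing order): [0.0, 1.0, 1.0, 1.0, 5.0]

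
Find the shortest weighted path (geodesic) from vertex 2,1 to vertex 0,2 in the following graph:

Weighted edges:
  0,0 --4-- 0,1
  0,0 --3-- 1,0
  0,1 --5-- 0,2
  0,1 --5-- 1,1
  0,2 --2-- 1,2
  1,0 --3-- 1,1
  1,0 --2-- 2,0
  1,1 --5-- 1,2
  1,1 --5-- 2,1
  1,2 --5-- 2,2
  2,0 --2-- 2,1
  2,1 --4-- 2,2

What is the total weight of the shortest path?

Shortest path: 2,1 → 2,2 → 1,2 → 0,2, total weight = 11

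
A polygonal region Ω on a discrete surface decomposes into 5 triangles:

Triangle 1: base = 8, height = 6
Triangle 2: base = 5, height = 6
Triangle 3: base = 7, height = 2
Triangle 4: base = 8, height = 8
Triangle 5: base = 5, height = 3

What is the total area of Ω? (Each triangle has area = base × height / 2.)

(1/2)×8×6 + (1/2)×5×6 + (1/2)×7×2 + (1/2)×8×8 + (1/2)×5×3 = 85.5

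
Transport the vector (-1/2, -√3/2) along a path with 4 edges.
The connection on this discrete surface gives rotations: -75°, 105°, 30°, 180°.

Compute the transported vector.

Total rotation: (-75°) + 105° + 30° + 180° = 240° ≡ -120° (mod 360°). Final vector: (-0.5000, 0.8660)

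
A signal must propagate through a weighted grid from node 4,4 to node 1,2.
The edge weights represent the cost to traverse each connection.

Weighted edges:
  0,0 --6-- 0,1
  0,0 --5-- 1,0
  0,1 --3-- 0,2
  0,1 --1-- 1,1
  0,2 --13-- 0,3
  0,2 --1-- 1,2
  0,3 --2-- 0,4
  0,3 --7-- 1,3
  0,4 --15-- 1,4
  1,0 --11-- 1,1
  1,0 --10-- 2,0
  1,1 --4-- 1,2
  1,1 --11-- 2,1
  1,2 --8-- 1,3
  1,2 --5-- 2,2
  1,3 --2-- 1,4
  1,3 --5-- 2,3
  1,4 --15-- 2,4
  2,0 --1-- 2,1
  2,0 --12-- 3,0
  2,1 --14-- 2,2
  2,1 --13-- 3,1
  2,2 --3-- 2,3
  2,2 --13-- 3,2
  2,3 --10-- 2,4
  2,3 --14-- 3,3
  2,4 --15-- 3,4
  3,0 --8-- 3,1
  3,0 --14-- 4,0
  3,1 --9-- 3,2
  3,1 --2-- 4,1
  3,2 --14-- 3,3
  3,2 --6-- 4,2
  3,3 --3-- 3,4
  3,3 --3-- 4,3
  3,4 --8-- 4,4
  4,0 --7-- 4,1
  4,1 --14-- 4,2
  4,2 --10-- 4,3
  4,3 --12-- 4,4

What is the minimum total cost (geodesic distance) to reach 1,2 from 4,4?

Shortest path: 4,4 → 3,4 → 3,3 → 2,3 → 2,2 → 1,2, total weight = 33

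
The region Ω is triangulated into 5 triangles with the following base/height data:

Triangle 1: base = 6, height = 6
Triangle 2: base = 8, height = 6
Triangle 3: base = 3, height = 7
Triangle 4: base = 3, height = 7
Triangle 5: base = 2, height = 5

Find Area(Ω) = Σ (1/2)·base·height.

(1/2)×6×6 + (1/2)×8×6 + (1/2)×3×7 + (1/2)×3×7 + (1/2)×2×5 = 68.0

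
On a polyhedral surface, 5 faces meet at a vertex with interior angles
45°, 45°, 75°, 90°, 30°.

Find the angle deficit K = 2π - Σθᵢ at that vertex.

Sum of angles = 285°. K = 360° - 285° = 75° = 5π/12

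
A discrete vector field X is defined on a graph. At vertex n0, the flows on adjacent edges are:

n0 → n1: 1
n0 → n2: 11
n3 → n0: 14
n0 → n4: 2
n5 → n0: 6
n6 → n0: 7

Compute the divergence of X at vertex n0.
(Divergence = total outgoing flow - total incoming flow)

Divergence = sum of outgoing flows = 1 + 11 + (-14) + 2 + (-6) + (-7) = -13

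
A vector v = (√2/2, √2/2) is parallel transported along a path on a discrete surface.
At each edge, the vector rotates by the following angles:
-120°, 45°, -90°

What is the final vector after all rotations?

Total rotation: (-120°) + 45° + (-90°) = -165°. Final vector: (-0.5000, -0.8660)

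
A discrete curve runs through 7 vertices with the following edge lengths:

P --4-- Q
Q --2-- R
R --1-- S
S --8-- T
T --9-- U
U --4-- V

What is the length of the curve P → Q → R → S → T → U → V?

Arc length = 4 + 2 + 1 + 8 + 9 + 4 = 28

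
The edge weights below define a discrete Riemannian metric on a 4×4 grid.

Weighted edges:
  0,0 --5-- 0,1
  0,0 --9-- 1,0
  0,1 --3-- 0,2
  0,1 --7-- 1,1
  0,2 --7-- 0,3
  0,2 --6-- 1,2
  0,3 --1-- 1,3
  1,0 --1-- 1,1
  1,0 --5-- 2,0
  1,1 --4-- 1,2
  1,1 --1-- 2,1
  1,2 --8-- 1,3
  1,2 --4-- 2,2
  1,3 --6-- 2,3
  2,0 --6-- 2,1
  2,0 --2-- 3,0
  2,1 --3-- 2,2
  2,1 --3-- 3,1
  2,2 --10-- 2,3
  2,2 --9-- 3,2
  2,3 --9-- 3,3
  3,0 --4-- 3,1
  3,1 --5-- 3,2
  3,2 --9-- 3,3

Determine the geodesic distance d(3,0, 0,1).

Shortest path: 3,0 → 2,0 → 1,0 → 1,1 → 0,1, total weight = 15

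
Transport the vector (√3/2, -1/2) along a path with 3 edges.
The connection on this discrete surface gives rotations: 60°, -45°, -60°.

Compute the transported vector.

Total rotation: 60° + (-45°) + (-60°) = -45°. Final vector: (0.2588, -0.9659)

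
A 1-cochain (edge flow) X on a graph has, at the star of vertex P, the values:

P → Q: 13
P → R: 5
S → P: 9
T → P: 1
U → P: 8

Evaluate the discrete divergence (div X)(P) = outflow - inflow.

Divergence = sum of outgoing flows = 13 + 5 + (-9) + (-1) + (-8) = 0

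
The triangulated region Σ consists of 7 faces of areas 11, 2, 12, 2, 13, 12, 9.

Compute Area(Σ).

11 + 2 + 12 + 2 + 13 + 12 + 9 = 61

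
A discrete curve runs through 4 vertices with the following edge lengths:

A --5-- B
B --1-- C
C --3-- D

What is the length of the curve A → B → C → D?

Arc length = 5 + 1 + 3 = 9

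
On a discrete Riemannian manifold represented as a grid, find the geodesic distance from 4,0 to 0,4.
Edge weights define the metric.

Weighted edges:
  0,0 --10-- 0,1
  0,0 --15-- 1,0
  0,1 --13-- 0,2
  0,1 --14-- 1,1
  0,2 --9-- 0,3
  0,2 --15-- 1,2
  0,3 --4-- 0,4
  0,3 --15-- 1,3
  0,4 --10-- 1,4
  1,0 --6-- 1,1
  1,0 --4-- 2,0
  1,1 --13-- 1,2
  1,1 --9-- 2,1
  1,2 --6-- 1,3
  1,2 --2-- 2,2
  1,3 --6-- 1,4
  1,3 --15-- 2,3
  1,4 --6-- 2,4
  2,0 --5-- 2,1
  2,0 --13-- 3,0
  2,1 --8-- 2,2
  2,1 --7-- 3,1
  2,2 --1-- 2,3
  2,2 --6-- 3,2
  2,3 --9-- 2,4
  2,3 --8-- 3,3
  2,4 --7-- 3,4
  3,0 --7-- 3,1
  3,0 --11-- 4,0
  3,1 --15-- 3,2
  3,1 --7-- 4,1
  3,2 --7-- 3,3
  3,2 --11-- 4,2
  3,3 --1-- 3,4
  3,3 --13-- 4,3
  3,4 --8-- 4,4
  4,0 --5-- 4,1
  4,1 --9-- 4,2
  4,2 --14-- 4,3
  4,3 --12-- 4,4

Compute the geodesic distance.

Shortest path: 4,0 → 4,1 → 3,1 → 2,1 → 2,2 → 1,2 → 1,3 → 1,4 → 0,4, total weight = 51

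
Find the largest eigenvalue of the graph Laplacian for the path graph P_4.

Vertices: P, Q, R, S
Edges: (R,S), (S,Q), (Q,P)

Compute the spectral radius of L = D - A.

The path graph P_n has Laplacian eigenvalues λ_k = 2 − 2cos(kπ/n), k = 0, 1, …, n−1. Here n = 4:
k=0: 2 − 2cos(0) = 0.0; k=1: 2 − 2cos(π/4) = 0.5858; k=2: 2 − 2cos(π/2) = 2.0; k=3: 2 − 2cos(3π/4) = 3.4142.
Laplacian eigenvalues: [0.0, 0.5858, 2.0, 3.4142]. Largest eigenvalue (spectral radius) = 3.4142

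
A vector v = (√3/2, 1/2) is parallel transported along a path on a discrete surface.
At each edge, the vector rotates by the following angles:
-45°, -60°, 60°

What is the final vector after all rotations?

Total rotation: (-45°) + (-60°) + 60° = -45°. Final vector: (0.9659, -0.2588)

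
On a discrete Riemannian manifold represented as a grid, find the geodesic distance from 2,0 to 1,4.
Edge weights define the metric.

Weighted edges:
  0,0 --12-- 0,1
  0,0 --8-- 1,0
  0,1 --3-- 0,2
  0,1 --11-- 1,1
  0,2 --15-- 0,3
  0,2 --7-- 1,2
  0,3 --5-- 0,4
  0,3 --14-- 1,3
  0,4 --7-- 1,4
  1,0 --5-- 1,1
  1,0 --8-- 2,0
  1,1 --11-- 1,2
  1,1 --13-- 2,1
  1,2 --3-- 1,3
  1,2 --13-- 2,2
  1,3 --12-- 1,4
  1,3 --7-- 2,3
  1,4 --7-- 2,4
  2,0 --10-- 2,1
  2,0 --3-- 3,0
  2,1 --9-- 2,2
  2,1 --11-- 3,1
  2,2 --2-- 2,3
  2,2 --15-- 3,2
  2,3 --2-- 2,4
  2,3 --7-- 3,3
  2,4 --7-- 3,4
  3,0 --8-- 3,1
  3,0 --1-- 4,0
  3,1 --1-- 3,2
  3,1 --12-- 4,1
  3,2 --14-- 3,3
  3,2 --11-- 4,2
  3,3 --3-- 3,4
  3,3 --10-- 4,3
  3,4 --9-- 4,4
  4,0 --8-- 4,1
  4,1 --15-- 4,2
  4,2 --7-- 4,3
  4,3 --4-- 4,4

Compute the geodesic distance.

Shortest path: 2,0 → 2,1 → 2,2 → 2,3 → 2,4 → 1,4, total weight = 30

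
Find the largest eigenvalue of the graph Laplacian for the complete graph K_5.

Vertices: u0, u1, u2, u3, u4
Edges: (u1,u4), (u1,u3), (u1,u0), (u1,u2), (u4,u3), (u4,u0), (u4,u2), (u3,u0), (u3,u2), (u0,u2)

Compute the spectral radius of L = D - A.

For the complete graph K_n, L = nI − J (J = all-ones matrix). J has eigenvalues n (once, eigenvector 𝟙) and 0 (multiplicity n−1), so L has eigenvalues 0 (once) and n (multiplicity n−1). Here n = 5: eigenvalue 0 once and 5 with multiplicity 4.
Laplacian eigenvalues: [0.0, 5.0, 5.0, 5.0, 5.0]. Largest eigenvalue (spectral radius) = 5.0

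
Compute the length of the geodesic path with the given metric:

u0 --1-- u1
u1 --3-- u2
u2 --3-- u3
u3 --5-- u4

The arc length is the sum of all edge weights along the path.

Arc length = 1 + 3 + 3 + 5 = 12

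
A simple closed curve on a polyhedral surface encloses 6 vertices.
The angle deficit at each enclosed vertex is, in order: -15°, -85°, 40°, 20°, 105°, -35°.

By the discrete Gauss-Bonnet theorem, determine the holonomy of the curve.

Holonomy = total enclosed curvature = (-15°) + (-85°) + 40° + 20° + 105° + (-35°) = 30°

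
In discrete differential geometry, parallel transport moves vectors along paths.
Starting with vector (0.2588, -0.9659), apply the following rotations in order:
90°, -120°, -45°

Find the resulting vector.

Total rotation: 90° + (-120°) + (-45°) = -75°. Final vector: (-0.8660, -0.5000)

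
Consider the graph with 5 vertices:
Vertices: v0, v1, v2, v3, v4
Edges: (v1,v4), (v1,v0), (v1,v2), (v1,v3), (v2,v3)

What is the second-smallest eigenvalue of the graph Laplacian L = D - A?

Degrees: deg(v0) = 1, deg(v1) = 4, deg(v2) = 2, deg(v3) = 2, deg(v4) = 1.
L = D − A with rows/columns ordered (v0, v1, v2, v3, v4):
  [ 1, -1,  0,  0,  0]
  [-1,  4, -1, -1, -1]
  [ 0, -1,  2, -1,  0]
  [ 0, -1, -1,  2,  0]
  [ 0, -1,  0,  0,  1]
Characteristic polynomial: det(λI − L) = λ(λ − 1)²(λ − 3)(λ − 5).
Roots: λ = 0; (λ − 1) = 0 ⇒ λ = 1 (multiplicity 2); (λ − 3) = 0 ⇒ λ = 3; (λ − 5) = 0 ⇒ λ = 5.
(Check: the roots sum (with multiplicity) to 10, matching trace L = Σdeg = 2·5 = 10.)
Laplacian eigenvalues: [0.0, 1.0, 1.0, 3.0, 5.0]. Algebraic connectivity (smallest non-zero eigenvalue) = 1.0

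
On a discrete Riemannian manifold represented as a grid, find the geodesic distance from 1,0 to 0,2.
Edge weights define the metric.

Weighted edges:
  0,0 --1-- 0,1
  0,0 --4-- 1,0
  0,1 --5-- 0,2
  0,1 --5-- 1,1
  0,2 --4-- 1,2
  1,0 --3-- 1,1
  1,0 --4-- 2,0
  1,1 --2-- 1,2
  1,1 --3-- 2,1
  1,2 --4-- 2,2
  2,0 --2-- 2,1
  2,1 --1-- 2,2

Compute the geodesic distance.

Shortest path: 1,0 → 1,1 → 1,2 → 0,2, total weight = 9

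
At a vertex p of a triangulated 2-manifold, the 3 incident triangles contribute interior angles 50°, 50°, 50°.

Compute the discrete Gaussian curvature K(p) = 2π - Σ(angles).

Sum of angles = 150°. K = 360° - 150° = 210° = 7π/6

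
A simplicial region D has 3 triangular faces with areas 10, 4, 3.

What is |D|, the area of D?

10 + 4 + 3 = 17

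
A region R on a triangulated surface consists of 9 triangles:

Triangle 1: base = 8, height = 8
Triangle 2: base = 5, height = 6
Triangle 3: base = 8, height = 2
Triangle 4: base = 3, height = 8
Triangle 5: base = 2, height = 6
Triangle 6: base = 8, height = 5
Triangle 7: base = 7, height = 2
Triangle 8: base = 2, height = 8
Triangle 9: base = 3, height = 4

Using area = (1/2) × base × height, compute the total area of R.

(1/2)×8×8 + (1/2)×5×6 + (1/2)×8×2 + (1/2)×3×8 + (1/2)×2×6 + (1/2)×8×5 + (1/2)×7×2 + (1/2)×2×8 + (1/2)×3×4 = 114.0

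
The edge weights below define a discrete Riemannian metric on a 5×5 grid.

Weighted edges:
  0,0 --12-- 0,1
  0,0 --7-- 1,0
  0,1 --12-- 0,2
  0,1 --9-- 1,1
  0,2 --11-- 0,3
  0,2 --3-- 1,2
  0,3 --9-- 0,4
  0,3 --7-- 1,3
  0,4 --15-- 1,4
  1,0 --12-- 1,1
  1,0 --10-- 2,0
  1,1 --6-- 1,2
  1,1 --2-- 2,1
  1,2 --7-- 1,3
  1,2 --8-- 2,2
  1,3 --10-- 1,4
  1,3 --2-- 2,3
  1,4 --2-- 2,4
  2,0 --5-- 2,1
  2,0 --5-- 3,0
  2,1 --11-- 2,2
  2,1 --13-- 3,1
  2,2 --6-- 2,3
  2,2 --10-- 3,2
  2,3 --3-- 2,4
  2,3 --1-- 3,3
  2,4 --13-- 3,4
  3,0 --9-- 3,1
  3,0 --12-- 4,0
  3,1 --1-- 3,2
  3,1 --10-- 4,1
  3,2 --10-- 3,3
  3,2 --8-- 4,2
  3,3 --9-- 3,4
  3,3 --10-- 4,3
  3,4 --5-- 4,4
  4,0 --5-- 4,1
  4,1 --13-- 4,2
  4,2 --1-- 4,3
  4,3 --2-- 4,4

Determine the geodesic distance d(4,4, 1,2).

Shortest path: 4,4 → 4,3 → 3,3 → 2,3 → 1,3 → 1,2, total weight = 22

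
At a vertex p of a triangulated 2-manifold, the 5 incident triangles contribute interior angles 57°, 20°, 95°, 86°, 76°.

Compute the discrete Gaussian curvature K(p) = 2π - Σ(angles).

Sum of angles = 334°. K = 360° - 334° = 26° = 13π/90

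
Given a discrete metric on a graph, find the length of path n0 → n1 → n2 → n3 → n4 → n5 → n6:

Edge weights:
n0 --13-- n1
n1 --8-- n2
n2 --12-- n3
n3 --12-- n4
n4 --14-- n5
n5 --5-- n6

Arc length = 13 + 8 + 12 + 12 + 14 + 5 = 64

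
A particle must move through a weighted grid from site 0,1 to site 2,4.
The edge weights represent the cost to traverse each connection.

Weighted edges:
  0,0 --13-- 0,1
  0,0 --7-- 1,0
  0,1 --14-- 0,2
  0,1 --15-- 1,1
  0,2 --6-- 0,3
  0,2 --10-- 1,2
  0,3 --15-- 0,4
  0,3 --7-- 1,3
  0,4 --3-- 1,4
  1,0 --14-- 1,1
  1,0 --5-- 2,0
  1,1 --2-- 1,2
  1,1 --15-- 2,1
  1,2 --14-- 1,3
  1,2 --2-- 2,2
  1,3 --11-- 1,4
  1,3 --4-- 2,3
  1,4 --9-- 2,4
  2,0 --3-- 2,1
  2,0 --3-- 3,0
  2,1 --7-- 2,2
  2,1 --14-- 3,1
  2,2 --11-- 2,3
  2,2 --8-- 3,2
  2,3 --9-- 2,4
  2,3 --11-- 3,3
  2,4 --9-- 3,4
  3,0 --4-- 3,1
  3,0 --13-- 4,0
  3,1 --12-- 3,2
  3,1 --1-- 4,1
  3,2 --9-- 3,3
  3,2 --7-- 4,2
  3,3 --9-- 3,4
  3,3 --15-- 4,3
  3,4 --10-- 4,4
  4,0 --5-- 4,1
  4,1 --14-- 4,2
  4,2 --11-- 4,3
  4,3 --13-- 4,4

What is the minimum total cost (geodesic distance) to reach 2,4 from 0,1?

Shortest path: 0,1 → 1,1 → 1,2 → 2,2 → 2,3 → 2,4, total weight = 39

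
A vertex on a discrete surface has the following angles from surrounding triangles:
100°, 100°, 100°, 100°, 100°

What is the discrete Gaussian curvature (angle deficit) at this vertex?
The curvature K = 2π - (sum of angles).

Sum of angles = 500°. K = 360° - 500° = -140° = -7π/9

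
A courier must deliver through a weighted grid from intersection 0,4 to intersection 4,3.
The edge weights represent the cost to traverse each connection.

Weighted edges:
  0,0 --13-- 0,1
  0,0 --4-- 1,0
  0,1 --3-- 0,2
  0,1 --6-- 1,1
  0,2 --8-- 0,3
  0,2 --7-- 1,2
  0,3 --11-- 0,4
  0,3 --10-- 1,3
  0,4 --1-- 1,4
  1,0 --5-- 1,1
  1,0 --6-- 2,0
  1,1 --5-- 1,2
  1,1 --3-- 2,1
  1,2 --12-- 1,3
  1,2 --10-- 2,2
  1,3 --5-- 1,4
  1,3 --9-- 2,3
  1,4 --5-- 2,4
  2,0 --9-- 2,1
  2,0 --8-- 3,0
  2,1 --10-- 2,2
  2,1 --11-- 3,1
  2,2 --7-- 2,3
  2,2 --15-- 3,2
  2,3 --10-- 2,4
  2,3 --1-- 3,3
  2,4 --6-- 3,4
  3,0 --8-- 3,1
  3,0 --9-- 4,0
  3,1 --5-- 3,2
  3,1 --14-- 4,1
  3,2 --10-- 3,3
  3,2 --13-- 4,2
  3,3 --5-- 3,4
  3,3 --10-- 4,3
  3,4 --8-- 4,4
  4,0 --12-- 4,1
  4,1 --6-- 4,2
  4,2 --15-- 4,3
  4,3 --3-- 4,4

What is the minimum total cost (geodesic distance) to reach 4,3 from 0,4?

Shortest path: 0,4 → 1,4 → 2,4 → 3,4 → 4,4 → 4,3, total weight = 23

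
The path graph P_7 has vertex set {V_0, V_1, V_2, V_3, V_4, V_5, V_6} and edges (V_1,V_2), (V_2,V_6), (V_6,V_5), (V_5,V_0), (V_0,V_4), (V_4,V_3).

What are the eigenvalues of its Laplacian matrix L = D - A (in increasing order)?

The path graph P_n has Laplacian eigenvalues λ_k = 2 − 2cos(kπ/n), k = 0, 1, …, n−1. Here n = 7:
k=0: 2 − 2cos(0) = 0.0; k=1: 2 − 2cos(π/7) = 0.1981; k=2: 2 − 2cos(2π/7) = 0.753; k=3: 2 − 2cos(3π/7) = 1.555; k=4: 2 − 2cos(4π/7) = 2.445; k=5: 2 − 2cos(5π/7) = 3.247; k=6: 2 − 2cos(6π/7) = 3.8019.
Laplacian eigenvalues (increasing order): [0.0, 0.1981, 0.753, 1.555, 2.445, 3.247, 3.8019]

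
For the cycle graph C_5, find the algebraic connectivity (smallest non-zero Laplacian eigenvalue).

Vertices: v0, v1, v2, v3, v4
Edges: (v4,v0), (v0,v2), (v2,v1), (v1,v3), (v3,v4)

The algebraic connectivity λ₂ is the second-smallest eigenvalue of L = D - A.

The cycle graph C_n has Laplacian eigenvalues λ_k = 2 − 2cos(2πk/n), k = 0, 1, …, n−1. Here n = 5:
k=0: 2 − 2cos(0) = 0.0; k=1: 2 − 2cos(2π/5) = 1.382; k=2: 2 − 2cos(4π/5) = 3.618; k=3: 2 − 2cos(6π/5) = 3.618; k=4: 2 − 2cos(8π/5) = 1.382.
Laplacian eigenvalues: [0.0, 1.382, 1.382, 3.618, 3.618]. Algebraic connectivity (smallest non-zero eigenvalue) = 1.382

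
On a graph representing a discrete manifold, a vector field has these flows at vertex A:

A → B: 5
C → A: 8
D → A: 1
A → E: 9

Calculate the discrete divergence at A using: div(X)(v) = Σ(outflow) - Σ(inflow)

Divergence = sum of outgoing flows = 5 + (-8) + (-1) + 9 = 5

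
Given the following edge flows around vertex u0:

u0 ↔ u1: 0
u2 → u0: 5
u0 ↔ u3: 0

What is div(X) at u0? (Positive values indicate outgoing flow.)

Divergence = sum of outgoing flows = 0 + (-5) + 0 = -5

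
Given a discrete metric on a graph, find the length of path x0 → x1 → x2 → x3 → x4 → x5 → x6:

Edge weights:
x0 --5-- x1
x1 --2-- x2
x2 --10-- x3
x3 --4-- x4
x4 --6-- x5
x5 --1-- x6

Arc length = 5 + 2 + 10 + 4 + 6 + 1 = 28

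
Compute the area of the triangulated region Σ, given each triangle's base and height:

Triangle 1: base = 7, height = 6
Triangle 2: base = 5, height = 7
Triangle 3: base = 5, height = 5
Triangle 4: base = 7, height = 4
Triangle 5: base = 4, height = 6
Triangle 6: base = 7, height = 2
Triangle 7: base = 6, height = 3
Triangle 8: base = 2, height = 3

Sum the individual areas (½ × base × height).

(1/2)×7×6 + (1/2)×5×7 + (1/2)×5×5 + (1/2)×7×4 + (1/2)×4×6 + (1/2)×7×2 + (1/2)×6×3 + (1/2)×2×3 = 96.0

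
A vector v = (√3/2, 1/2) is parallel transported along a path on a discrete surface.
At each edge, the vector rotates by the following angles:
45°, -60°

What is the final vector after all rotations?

Total rotation: 45° + (-60°) = -15°. Final vector: (0.9659, 0.2588)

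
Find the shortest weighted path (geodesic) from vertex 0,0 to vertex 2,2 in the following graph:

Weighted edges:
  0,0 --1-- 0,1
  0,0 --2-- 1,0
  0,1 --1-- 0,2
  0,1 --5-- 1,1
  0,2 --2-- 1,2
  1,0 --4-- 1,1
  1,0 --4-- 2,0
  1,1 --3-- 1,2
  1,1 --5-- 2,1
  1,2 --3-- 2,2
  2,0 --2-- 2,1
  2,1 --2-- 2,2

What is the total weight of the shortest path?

Shortest path: 0,0 → 0,1 → 0,2 → 1,2 → 2,2, total weight = 7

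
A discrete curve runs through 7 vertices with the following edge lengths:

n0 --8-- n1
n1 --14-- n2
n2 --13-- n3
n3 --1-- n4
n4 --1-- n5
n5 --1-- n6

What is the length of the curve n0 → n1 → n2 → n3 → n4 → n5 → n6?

Arc length = 8 + 14 + 13 + 1 + 1 + 1 = 38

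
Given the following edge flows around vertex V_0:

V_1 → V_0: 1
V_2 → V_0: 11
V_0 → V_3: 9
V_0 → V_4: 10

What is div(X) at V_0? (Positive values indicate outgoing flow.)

Divergence = sum of outgoing flows = (-1) + (-11) + 9 + 10 = 7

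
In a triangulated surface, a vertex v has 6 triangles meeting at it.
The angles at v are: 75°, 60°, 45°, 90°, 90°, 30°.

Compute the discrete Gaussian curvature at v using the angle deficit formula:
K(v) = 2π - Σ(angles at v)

Sum of angles = 390°. K = 360° - 390° = -30° = -π/6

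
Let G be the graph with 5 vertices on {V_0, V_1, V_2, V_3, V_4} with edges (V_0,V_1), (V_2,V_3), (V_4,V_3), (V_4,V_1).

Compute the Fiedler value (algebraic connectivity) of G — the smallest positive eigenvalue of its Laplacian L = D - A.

Degrees: deg(V_0) = 1, deg(V_1) = 2, deg(V_2) = 1, deg(V_3) = 2, deg(V_4) = 2.
L = D − A with rows/columns ordered (V_0, V_1, V_2, V_3, V_4):
  [ 1, -1,  0,  0,  0]
  [-1,  2,  0,  0, -1]
  [ 0,  0,  1, -1,  0]
  [ 0,  0, -1,  2, -1]
  [ 0, -1,  0, -1,  2]
Characteristic polynomial: det(λI − L) = λ(λ² − 3λ + 1)(λ² − 5λ + 5).
Roots: λ = 0; (λ² − 3λ + 1) = 0 ⇒ λ = (3 ± √5)/2 ≈ 0.382, 2.618; (λ² − 5λ + 5) = 0 ⇒ λ = (5 ± √5)/2 ≈ 1.382, 3.618.
(Check: the roots sum (with multiplicity) to 8, matching trace L = Σdeg = 2·4 = 8.)
Laplacian eigenvalues: [0.0, 0.382, 1.382, 2.618, 3.618]. Algebraic connectivity (smallest non-zero eigenvalue) = 0.382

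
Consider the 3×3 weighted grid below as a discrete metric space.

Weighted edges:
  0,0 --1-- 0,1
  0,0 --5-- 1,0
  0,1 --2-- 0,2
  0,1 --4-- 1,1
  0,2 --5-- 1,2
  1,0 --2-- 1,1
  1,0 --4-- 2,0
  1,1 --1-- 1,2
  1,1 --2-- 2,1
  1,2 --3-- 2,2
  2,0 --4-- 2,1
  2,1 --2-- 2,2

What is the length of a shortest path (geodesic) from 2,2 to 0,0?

Shortest path: 2,2 → 2,1 → 1,1 → 0,1 → 0,0, total weight = 9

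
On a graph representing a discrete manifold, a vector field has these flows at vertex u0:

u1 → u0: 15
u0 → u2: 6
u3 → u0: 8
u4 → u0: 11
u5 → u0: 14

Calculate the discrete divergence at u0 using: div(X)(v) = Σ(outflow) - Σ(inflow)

Divergence = sum of outgoing flows = (-15) + 6 + (-8) + (-11) + (-14) = -42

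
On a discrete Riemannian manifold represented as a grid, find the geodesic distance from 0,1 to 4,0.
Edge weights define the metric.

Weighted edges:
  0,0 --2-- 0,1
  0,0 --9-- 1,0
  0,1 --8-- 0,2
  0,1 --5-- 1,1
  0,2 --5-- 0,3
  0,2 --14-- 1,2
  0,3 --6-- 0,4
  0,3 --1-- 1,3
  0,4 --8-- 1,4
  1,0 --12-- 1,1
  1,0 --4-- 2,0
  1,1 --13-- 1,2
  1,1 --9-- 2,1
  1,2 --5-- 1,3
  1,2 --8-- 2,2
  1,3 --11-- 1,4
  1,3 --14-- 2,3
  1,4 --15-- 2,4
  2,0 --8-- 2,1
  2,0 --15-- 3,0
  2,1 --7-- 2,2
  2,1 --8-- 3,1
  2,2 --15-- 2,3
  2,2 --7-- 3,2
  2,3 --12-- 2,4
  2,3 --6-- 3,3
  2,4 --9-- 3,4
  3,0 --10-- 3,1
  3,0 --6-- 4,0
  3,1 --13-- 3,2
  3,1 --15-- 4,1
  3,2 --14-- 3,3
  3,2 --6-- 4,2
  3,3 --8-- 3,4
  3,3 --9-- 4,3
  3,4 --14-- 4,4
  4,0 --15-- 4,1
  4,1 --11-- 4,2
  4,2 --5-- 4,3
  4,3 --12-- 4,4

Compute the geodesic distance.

Shortest path: 0,1 → 0,0 → 1,0 → 2,0 → 3,0 → 4,0, total weight = 36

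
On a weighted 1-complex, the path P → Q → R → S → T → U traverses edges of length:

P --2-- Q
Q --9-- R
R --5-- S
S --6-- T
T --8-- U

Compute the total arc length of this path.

Arc length = 2 + 9 + 5 + 6 + 8 = 30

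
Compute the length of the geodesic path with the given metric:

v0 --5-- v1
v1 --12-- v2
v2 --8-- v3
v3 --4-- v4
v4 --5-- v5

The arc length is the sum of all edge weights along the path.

Arc length = 5 + 12 + 8 + 4 + 5 = 34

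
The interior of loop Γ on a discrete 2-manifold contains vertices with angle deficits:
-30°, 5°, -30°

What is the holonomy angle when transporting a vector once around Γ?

Holonomy = total enclosed curvature = (-30°) + 5° + (-30°) = -55°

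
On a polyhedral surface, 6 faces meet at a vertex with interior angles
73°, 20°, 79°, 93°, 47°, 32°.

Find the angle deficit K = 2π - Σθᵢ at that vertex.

Sum of angles = 344°. K = 360° - 344° = 16° = 4π/45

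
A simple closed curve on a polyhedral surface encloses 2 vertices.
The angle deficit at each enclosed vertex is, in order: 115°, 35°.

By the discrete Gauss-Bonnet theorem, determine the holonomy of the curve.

Holonomy = total enclosed curvature = 115° + 35° = 150°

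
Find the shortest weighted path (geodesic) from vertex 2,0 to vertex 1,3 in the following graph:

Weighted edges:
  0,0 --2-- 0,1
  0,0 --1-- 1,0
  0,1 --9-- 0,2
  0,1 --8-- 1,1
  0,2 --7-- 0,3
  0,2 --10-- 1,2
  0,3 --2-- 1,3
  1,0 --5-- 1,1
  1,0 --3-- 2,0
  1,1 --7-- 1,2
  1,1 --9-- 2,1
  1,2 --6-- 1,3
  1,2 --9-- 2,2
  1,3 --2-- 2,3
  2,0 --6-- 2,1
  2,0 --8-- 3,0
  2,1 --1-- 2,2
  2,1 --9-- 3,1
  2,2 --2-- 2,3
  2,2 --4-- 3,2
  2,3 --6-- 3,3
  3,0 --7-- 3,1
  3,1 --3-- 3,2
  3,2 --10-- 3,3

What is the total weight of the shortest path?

Shortest path: 2,0 → 2,1 → 2,2 → 2,3 → 1,3, total weight = 11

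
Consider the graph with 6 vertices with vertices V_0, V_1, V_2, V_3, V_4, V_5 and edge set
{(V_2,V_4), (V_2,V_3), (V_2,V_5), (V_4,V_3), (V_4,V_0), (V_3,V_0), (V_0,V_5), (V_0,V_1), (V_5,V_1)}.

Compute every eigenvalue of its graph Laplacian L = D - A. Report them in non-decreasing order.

Degrees: deg(V_0) = 4, deg(V_1) = 2, deg(V_2) = 3, deg(V_3) = 3, deg(V_4) = 3, deg(V_5) = 3.
L = D − A with rows/columns ordered (V_0, V_1, V_2, V_3, V_4, V_5):
  [ 4, -1,  0, -1, -1, -1]
  [-1,  2,  0,  0,  0, -1]
  [ 0,  0,  3, -1, -1, -1]
  [-1,  0, -1,  3, -1,  0]
  [-1,  0, -1, -1,  3,  0]
  [-1, -1, -1,  0,  0,  3]
Characteristic polynomial: det(λI − L) = λ(λ² − 7λ + 8)(λ − 3)(λ − 4)².
Roots: λ = 0; (λ² − 7λ + 8) = 0 ⇒ λ = (7 ± √17)/2 ≈ 1.4384, 5.5616; (λ − 3) = 0 ⇒ λ = 3; (λ − 4) = 0 ⇒ λ = 4 (multiplicity 2).
(Check: the roots sum (with multiplicity) to 18, matching trace L = Σdeg = 2·9 = 18.)
Laplacian eigenvalues (increasing order): [0.0, 1.4384, 3.0, 4.0, 4.0, 5.5616]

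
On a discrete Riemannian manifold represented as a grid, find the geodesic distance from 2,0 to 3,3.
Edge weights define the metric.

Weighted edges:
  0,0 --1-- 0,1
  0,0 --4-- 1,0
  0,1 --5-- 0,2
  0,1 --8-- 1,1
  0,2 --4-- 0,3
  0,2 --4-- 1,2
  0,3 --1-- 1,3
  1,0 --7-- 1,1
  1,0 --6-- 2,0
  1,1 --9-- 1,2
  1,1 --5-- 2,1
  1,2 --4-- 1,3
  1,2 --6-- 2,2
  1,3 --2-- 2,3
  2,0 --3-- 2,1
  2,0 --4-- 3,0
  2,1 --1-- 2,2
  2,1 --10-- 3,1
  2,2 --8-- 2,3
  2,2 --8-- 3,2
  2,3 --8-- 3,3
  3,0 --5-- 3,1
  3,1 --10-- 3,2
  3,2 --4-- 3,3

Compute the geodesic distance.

Shortest path: 2,0 → 2,1 → 2,2 → 3,2 → 3,3, total weight = 16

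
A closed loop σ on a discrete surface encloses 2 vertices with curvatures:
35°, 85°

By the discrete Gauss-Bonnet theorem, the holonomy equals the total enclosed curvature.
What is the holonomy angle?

Holonomy = total enclosed curvature = 35° + 85° = 120°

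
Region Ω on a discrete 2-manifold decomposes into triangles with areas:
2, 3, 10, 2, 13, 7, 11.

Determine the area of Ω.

2 + 3 + 10 + 2 + 13 + 7 + 11 = 48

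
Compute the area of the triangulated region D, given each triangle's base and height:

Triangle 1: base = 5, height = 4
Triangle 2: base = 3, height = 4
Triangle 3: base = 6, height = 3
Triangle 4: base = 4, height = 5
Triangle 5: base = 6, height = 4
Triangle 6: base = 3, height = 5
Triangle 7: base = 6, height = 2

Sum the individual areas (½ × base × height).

(1/2)×5×4 + (1/2)×3×4 + (1/2)×6×3 + (1/2)×4×5 + (1/2)×6×4 + (1/2)×3×5 + (1/2)×6×2 = 60.5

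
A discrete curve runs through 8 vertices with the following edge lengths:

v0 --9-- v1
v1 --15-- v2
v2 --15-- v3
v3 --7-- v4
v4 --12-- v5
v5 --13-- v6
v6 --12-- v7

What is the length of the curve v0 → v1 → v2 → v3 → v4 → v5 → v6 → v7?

Arc length = 9 + 15 + 15 + 7 + 12 + 13 + 12 = 83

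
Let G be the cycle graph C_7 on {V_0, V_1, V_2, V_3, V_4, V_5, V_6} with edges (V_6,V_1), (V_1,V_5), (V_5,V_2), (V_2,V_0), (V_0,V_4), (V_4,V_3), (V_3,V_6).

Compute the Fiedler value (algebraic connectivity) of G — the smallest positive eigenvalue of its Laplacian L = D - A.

The cycle graph C_n has Laplacian eigenvalues λ_k = 2 − 2cos(2πk/n), k = 0, 1, …, n−1. Here n = 7:
k=0: 2 − 2cos(0) = 0.0; k=1: 2 − 2cos(2π/7) = 0.753; k=2: 2 − 2cos(4π/7) = 2.445; k=3: 2 − 2cos(6π/7) = 3.8019; k=4: 2 − 2cos(8π/7) = 3.8019; k=5: 2 − 2cos(10π/7) = 2.445; k=6: 2 − 2cos(12π/7) = 0.753.
Laplacian eigenvalues: [0.0, 0.753, 0.753, 2.445, 2.445, 3.8019, 3.8019]. Algebraic connectivity (smallest non-zero eigenvalue) = 0.753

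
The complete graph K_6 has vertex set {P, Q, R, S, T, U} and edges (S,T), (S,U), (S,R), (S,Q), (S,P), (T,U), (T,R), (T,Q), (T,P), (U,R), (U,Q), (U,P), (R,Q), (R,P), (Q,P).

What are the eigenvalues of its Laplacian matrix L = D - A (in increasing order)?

For the complete graph K_n, L = nI − J (J = all-ones matrix). J has eigenvalues n (once, eigenvector 𝟙) and 0 (multiplicity n−1), so L has eigenvalues 0 (once) and n (multiplicity n−1). Here n = 6: eigenvalue 0 once and 6 with multiplicity 5.
Laplacian eigenvalues (increasing order): [0.0, 6.0, 6.0, 6.0, 6.0, 6.0]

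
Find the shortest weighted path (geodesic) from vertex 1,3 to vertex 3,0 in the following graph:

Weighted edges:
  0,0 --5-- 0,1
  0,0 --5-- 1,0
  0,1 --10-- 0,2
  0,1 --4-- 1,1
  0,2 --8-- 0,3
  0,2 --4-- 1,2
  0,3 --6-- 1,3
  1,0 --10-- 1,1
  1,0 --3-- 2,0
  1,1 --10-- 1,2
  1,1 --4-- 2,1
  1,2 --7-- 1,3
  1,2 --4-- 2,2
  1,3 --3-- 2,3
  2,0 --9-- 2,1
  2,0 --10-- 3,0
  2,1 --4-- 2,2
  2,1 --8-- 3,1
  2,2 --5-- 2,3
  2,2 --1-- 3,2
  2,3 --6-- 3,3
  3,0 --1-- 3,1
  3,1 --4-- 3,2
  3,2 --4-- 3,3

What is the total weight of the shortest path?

Shortest path: 1,3 → 2,3 → 2,2 → 3,2 → 3,1 → 3,0, total weight = 14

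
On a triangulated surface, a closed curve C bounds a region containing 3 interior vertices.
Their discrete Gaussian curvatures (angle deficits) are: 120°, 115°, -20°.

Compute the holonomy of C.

Holonomy = total enclosed curvature = 120° + 115° + (-20°) = 215°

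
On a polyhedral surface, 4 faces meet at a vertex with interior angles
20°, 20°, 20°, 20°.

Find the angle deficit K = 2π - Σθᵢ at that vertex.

Sum of angles = 80°. K = 360° - 80° = 280° = 14π/9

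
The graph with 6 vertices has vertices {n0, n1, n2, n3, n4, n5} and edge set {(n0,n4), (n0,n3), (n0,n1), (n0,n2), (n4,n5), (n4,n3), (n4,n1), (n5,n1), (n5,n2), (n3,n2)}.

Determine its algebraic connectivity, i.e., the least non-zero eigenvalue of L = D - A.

Degrees: deg(n0) = 4, deg(n1) = 3, deg(n2) = 3, deg(n3) = 3, deg(n4) = 4, deg(n5) = 3.
L = D − A with rows/columns ordered (n0, n1, n2, n3, n4, n5):
  [ 4, -1, -1, -1, -1,  0]
  [-1,  3,  0,  0, -1, -1]
  [-1,  0,  3, -1,  0, -1]
  [-1,  0, -1,  3, -1,  0]
  [-1, -1,  0, -1,  4, -1]
  [ 0, -1, -1,  0, -1,  3]
Characteristic polynomial: det(λI − L) = λ(λ² − 8λ + 13)(λ − 3)(λ − 4)(λ − 5).
Roots: λ = 0; (λ² − 8λ + 13) = 0 ⇒ λ = 4 ± √3 ≈ 2.2679, 5.7321; (λ − 3) = 0 ⇒ λ = 3; (λ − 4) = 0 ⇒ λ = 4; (λ − 5) = 0 ⇒ λ = 5.
(Check: the roots sum (with multiplicity) to 20, matching trace L = Σdeg = 2·10 = 20.)
Laplacian eigenvalues: [0.0, 2.2679, 3.0, 4.0, 5.0, 5.7321]. Algebraic connectivity (smallest non-zero eigenvalue) = 2.2679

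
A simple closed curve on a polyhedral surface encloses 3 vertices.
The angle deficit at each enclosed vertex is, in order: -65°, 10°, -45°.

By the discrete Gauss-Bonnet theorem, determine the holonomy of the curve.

Holonomy = total enclosed curvature = (-65°) + 10° + (-45°) = -100°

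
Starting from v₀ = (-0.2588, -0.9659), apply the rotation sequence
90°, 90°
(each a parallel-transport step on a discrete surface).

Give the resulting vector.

Total rotation: 90° + 90° = 180°. Final vector: (0.2588, 0.9659)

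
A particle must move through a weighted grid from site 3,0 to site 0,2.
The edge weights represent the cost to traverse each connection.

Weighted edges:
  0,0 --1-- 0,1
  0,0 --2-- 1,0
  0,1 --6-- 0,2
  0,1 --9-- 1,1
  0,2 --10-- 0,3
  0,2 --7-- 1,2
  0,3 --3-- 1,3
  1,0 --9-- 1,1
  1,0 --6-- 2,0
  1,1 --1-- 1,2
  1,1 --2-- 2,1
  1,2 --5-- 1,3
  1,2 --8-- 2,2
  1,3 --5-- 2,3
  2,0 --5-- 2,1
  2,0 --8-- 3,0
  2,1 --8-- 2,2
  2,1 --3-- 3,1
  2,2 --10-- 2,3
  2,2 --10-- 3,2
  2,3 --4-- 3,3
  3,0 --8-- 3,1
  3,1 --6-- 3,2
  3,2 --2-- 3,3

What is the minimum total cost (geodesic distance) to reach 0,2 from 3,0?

Shortest path: 3,0 → 3,1 → 2,1 → 1,1 → 1,2 → 0,2, total weight = 21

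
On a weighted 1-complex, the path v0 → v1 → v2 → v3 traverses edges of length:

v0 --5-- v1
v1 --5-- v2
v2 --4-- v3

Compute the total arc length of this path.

Arc length = 5 + 5 + 4 = 14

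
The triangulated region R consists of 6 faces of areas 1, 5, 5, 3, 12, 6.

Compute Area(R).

1 + 5 + 5 + 3 + 12 + 6 = 32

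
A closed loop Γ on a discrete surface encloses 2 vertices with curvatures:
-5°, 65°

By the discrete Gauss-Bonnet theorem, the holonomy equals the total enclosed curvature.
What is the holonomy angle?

Holonomy = total enclosed curvature = (-5°) + 65° = 60°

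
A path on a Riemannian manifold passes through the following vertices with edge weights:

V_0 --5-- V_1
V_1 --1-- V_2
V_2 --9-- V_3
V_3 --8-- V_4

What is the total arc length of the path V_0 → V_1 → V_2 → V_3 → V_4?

Arc length = 5 + 1 + 9 + 8 = 23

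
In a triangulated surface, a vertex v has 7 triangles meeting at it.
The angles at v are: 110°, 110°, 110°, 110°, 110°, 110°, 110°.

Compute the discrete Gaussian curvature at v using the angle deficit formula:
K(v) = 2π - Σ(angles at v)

Sum of angles = 770°. K = 360° - 770° = -410°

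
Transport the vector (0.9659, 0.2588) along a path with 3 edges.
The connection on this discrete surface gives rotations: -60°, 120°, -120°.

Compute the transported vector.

Total rotation: (-60°) + 120° + (-120°) = -60°. Final vector: (0.7071, -0.7071)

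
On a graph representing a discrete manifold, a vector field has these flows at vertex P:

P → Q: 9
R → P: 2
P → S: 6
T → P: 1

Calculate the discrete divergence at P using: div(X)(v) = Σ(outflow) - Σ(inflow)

Divergence = sum of outgoing flows = 9 + (-2) + 6 + (-1) = 12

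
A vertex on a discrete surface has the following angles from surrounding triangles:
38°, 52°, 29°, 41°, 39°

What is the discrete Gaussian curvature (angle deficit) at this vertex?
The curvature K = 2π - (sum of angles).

Sum of angles = 199°. K = 360° - 199° = 161° = 161π/180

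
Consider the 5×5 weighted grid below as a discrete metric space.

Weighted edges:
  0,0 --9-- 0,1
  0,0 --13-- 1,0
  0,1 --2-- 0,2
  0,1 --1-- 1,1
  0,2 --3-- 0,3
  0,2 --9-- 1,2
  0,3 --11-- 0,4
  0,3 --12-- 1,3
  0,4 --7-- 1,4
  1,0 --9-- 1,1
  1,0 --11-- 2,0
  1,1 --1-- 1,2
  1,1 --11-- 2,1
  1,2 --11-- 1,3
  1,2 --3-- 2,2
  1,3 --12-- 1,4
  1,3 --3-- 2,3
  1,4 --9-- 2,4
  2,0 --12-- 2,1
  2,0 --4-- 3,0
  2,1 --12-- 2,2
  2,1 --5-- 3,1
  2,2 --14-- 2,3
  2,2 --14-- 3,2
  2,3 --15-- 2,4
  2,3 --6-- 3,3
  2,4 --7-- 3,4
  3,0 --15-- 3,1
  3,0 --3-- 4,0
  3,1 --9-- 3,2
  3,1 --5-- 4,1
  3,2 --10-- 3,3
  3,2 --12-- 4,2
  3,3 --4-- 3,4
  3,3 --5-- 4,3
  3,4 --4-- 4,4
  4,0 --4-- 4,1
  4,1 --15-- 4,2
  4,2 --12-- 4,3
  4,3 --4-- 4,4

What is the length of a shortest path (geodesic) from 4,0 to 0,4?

Shortest path: 4,0 → 4,1 → 3,1 → 2,1 → 1,1 → 0,1 → 0,2 → 0,3 → 0,4, total weight = 42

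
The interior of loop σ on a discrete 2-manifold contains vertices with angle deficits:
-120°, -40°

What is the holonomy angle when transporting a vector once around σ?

Holonomy = total enclosed curvature = (-120°) + (-40°) = -160°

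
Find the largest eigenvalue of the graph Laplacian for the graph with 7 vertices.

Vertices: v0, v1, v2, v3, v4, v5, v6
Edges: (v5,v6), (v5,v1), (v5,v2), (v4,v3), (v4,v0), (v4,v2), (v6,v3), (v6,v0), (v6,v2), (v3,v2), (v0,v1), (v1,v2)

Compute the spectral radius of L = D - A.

Degrees: deg(v0) = 3, deg(v1) = 3, deg(v2) = 5, deg(v3) = 3, deg(v4) = 3, deg(v5) = 3, deg(v6) = 4.
L = D − A with rows/columns ordered (v0, v1, v2, v3, v4, v5, v6):
  [ 3, -1,  0,  0, -1,  0, -1]
  [-1,  3, -1,  0,  0, -1,  0]
  [ 0, -1,  5, -1, -1, -1, -1]
  [ 0,  0, -1,  3, -1,  0, -1]
  [-1,  0, -1, -1,  3,  0,  0]
  [ 0, -1, -1,  0,  0,  3, -1]
  [-1,  0, -1, -1,  0, -1,  4]
Characteristic polynomial: det(λI − L) = λ(λ − 2)(λ² − 8λ + 14)(λ² − 10λ + 23)(λ − 4).
Roots: λ = 0; (λ − 2) = 0 ⇒ λ = 2; (λ² − 8λ + 14) = 0 ⇒ λ = 4 ± √2 ≈ 2.5858, 5.4142; (λ² − 10λ + 23) = 0 ⇒ λ = 5 ± √2 ≈ 3.5858, 6.4142; (λ − 4) = 0 ⇒ λ = 4.
(Check: the roots sum (with multiplicity) to 24, matching trace L = Σdeg = 2·12 = 24.)
Laplacian eigenvalues: [0.0, 2.0, 2.5858, 3.5858, 4.0, 5.4142, 6.4142]. Largest eigenvalue (spectral radius) = 6.4142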